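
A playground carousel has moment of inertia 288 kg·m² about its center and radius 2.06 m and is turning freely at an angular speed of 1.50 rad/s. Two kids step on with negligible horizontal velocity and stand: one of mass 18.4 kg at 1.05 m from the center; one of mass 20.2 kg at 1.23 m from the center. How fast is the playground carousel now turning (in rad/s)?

ω_f ≈ 1.27 rad/s

No external torque acts about the center; L_before = L_after.
Added inertia Σmr² = (18.4)(1.05)² + (20.2)(1.23)² = 50.85 kg·m²; I_f = 288.0 + 50.85 = 338.8 kg·m².
ω_f = I_p ω_i / I_f = (288.0)(1.50) / 338.8 = 1.275 rad/s.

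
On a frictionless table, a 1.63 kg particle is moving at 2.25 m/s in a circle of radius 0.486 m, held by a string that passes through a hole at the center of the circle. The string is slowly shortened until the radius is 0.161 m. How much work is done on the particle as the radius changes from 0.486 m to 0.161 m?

W ≈ 33.5 J

Central (radial) force ⇒ zero torque about the center ⇒ m v r is constant.
v₂ = v₁ r₁ / r₂ = (2.25)(0.486) / (0.161) = 6.792 m/s.
W = ΔKE = ½m(v₂² − v₁²) = 33.47 J.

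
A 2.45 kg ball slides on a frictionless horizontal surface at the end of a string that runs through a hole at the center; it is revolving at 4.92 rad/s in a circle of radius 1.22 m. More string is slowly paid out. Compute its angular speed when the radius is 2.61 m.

The constraining force is radial, so m r² ω about the center is conserved.
ω₂ = ω₁ (r₁/r₂)² = (4.92)(1.22/2.61)² = 1.075 rad/s.

ω₂ ≈ 1.07 rad/s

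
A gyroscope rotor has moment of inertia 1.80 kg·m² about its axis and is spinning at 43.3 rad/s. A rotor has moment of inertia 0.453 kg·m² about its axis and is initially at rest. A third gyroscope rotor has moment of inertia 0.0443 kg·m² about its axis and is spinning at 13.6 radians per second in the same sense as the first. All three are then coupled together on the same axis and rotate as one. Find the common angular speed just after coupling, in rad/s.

|ω_f| ≈ 34.2 rad/s

No external torque acts about the common axis, so total angular momentum is conserved.
Taking A's sense as positive: L = (1.800)(43.3) + (0.04430)(13.6) = 78.54 kg·m²·rad/s.
Combined I = 1.800 + 0.4530 + 0.04430 = 2.297 kg·m².
ω_f = L / I = 78.54 / 2.297 = 34.19 rad/s.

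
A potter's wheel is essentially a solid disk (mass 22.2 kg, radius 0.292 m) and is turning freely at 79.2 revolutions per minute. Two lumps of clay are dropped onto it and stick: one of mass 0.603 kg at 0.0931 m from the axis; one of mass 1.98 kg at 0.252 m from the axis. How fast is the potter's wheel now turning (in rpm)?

ω_f ≈ 69.6 rpm

No external torque acts about the axis; L_before = L_after.
I_p = ½(22.2)(0.292)² = 0.9464 kg·m².
Added inertia Σmr² = (0.603)(0.0931)² + (1.98)(0.252)² = 0.1310 kg·m²; I_f = 0.9464 + 0.1310 = 1.077 kg·m².
ω_f = I_p ω_i / I_f = (0.9464)(79.2) / 1.077 = 69.57 rpm.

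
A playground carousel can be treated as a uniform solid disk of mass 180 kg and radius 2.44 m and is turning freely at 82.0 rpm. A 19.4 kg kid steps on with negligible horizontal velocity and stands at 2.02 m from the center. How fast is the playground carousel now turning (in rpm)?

No external torque acts about the center; L_before = L_after.
I_p = ½(180)(2.44)² = 535.8 kg·m².
Added inertia Σmr² = (19.4)(2.02)² = 79.16 kg·m²; I_f = 535.8 + 79.16 = 615.0 kg·m².
ω_f = I_p ω_i / I_f = (535.8)(82.0) / 615.0 = 71.45 rpm.

ω_f ≈ 71.4 rpm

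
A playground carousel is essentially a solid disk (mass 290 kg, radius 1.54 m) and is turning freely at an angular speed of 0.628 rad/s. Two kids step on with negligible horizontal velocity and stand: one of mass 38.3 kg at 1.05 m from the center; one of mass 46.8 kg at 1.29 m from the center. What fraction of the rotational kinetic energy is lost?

No external torque acts about the center; L_before = L_after.
I_p = ½(290)(1.54)² = 343.9 kg·m².
Added inertia Σmr² = (38.3)(1.05)² + (46.8)(1.29)² = 120.1 kg·m²; I_f = 343.9 + 120.1 = 464.0 kg·m².
ω_f = I_p ω_i / I_f = (343.9)(0.628) / 464.0 = 0.4654 rad/s.
KE_i = ½(343.9)(0.6280 rad/s)² = 67.81 J; KE_f = ½(464.0)(0.4654)² = 50.26 J.
Fraction lost = 0.2589.

fraction ≈ 0.259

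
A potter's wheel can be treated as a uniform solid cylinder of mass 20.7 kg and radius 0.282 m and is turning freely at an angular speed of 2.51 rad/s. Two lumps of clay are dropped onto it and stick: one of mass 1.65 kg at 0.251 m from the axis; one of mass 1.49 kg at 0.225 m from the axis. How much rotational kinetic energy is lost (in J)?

energy lost ≈ 0.464 J

The added mass arrives with no angular momentum about the axis, and any external torque about the axis is negligible, so the system's angular momentum is conserved.
I_p = ½(20.7)(0.282)² = 0.8231 kg·m².
Added inertia Σmr² = (1.65)(0.251)² + (1.49)(0.225)² = 0.1794 kg·m²; I_f = 0.8231 + 0.1794 = 1.002 kg·m².
ω_f = I_p ω_i / I_f = (0.8231)(2.51) / 1.002 = 2.061 rad/s.
KE_i = ½(0.8231)(2.510 rad/s)² = 2.593 J; KE_f = ½(1.002)(2.061)² = 2.129 J.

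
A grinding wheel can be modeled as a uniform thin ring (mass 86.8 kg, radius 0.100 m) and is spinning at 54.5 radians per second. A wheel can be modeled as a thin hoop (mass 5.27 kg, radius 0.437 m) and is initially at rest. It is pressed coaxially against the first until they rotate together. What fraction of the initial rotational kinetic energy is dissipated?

No external torque acts about the common axis, so total angular momentum is conserved.
Moments of inertia: I_A = (86.8)(0.100)² = 0.8680 kg·m²; I_B = (5.27)(0.437)² = 1.006 kg·m².
Taking A's sense as positive: L = (0.8680)(54.5) = 47.31 kg·m²·rad/s.
Combined I = 0.8680 + 1.006 = 1.874 kg·m².
ω_f = L / I = 47.31 / 1.874 = 25.24 rad/s.
KE_i = ½ΣIω² = 1289 J; KE_f = ½(1.874)(25.24)² = 597.0 J.
Fraction dissipated = (KE_i − KE_f)/KE_i = 0.5369.

fraction ≈ 0.537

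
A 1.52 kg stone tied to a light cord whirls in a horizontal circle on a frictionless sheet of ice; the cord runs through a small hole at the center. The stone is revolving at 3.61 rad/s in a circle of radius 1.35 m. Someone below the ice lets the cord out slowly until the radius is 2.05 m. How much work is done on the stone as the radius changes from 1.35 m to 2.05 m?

W ≈ -10.2 J

The constraining force is radial, so m r² ω about the center is conserved.
ω₂ = ω₁ (r₁/r₂)² = (3.61)(1.35/2.05)² = 1.566 rad/s.
W = ΔKE = ½m(v₂² − v₁²) = -10.22 J.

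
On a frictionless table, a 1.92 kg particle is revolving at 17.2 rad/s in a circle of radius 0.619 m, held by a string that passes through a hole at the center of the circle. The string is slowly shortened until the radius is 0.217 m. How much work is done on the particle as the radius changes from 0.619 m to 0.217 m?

No torque about the axis ⇒ m r₁² ω₁ = m r₂² ω₂.
ω₂ = ω₁ (r₁/r₂)² = (17.2)(0.619/0.217)² = 140.0 rad/s.
W = ΔKE = ½m(v₂² − v₁²) = 776.6 J.

W ≈ 777 J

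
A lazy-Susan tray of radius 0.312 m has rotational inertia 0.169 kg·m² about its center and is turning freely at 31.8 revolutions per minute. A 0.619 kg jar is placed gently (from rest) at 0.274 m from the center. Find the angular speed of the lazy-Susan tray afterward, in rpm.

ω_f ≈ 24.9 rpm

No external torque acts about the center; L_before = L_after.
Added inertia Σmr² = (0.619)(0.274)² = 0.04647 kg·m²; I_f = 0.1690 + 0.04647 = 0.2155 kg·m².
ω_f = I_p ω_i / I_f = (0.1690)(31.8) / 0.2155 = 24.94 rpm.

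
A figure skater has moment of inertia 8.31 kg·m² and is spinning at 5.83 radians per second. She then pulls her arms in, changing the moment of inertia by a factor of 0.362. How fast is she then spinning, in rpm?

No external torque acts about the spin axis, so angular momentum is conserved.
I₂ = 0.362 × 8.31 = 3.008 kg·m².
ω₂ = I₁ω₁ / I₂ = (8.310)(5.83 rad/s) / (3.008) = 16.10 rad/s = 153.8 rpm.

ω₂ ≈ 154 rpm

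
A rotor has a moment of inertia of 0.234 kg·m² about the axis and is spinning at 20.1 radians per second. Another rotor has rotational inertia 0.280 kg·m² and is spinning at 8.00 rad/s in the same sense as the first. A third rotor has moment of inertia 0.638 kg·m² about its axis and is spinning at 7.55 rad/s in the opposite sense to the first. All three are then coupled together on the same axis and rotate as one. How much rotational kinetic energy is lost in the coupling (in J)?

The coupling torques are internal; angular momentum about the shared axis is conserved.
Taking A's sense as positive: L = (0.2340)(20.1) + (0.2800)(8.00) − (0.6380)(7.55) = 2.127 kg·m²·rad/s.
Combined I = 0.2340 + 0.2800 + 0.6380 = 1.152 kg·m².
ω_f = L / I = 2.127 / 1.152 = 1.846 rad/s.
KE_i = ½ΣIω² = 74.41 J; KE_f = ½(1.152)(1.846)² = 1.963 J.

ΔKE lost ≈ 72.5 J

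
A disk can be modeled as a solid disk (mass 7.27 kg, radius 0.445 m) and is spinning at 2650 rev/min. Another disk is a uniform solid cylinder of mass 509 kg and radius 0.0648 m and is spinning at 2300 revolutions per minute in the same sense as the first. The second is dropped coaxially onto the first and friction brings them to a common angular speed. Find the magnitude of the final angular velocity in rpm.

No external torque acts about the common axis, so total angular momentum is conserved.
Moments of inertia: I_A = ½(7.27)(0.445)² = 0.7198 kg·m²; I_B = ½(509)(0.0648)² = 1.069 kg·m².
Taking A's sense as positive: L = (0.7198)(2650) + (1.069)(2300) = 4365 kg·m²·rpm.
Combined I = 0.7198 + 1.069 = 1.788 kg·m².
ω_f = L / I = 4365 / 1.788 = 2441 rpm.

|ω_f| ≈ 2440 rpm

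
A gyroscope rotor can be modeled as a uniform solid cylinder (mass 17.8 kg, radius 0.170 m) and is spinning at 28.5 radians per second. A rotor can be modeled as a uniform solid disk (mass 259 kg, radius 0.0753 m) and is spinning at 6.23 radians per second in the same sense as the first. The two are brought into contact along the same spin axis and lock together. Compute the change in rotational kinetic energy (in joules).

ΔKE ≈ -47.2 J

No external torque acts about the common axis, so total angular momentum is conserved.
Moments of inertia: I_A = ½(17.8)(0.170)² = 0.2572 kg·m²; I_B = ½(259)(0.0753)² = 0.7343 kg·m².
Taking A's sense as positive: L = (0.2572)(28.5) + (0.7343)(6.23) = 11.91 kg·m²·rad/s.
Combined I = 0.2572 + 0.7343 = 0.9915 kg·m².
ω_f = L / I = 11.91 / 0.9915 = 12.01 rad/s.
KE_i = ½ΣIω² = 118.7 J; KE_f = ½(0.9915)(12.01)² = 71.47 J.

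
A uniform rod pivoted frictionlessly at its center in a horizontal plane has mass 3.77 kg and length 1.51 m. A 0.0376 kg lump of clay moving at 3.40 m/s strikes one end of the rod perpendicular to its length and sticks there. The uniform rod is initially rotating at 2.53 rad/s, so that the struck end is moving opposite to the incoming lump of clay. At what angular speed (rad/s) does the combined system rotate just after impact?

|ω_f| ≈ 2.33 rad/s

About the pivot the impulsive forces during the collision are internal, so angular momentum about that axis is conserved.
I_p = (1/12)(3.77)(1.51)² = 0.7163 kg·m². Taking the sense of the lump of clay's angular momentum as positive, L_{lump} = m v R = (0.0376)(3.40)(1.51/2) = 0.09652 kg·m²/s.
L_i = −I_p ω_p + m v R = −(0.7163)(2.53) + 0.09652 = -1.716 kg·m²/s.
After sticking, I_f = I_p + m R² = 0.7163 + (0.0376)(1.51/2)² = 0.7378 kg·m².
ω_f = L_i / I_f = -1.716 / 0.7378 = -2.326 rad/s.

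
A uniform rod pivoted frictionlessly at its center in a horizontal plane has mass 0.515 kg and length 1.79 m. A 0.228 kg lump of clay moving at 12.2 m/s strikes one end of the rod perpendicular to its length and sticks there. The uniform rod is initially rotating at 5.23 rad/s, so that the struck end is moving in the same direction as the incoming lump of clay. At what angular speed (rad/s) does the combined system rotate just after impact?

The axle reaction passes through the pivot and exerts no torque about it; angular momentum about the pivot is conserved through the impact.
I_p = (1/12)(0.515)(1.79)² = 0.1375 kg·m². Taking the sense of the lump of clay's angular momentum as positive, L_{lump} = m v R = (0.228)(12.2)(1.79/2) = 2.490 kg·m²/s.
L_i = +I_p ω_p + m v R = +(0.1375)(5.23) + 2.490 = 3.209 kg·m²/s.
After sticking, I_f = I_p + m R² = 0.1375 + (0.228)(1.79/2)² = 0.3201 kg·m².
ω_f = L_i / I_f = 3.209 / 0.3201 = 10.02 rad/s.

|ω_f| ≈ 10.0 rad/s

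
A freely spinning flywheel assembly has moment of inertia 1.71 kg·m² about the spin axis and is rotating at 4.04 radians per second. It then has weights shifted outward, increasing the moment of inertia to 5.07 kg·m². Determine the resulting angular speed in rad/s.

Angular momentum about the spin axis is conserved since the torque about it is zero.
ω₂ = I₁ω₁ / I₂ = (1.710)(4.04 rad/s) / (5.070) = 1.363 rad/s.

ω₂ ≈ 1.36 rad/s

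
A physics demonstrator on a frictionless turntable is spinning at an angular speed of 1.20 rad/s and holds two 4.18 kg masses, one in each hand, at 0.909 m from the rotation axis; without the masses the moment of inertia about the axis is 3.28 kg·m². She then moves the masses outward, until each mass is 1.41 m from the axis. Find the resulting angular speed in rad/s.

Angular momentum about the spin axis is conserved since the torque about it is zero.
I₁ = 3.28 + 2(4.18)(0.909)² = 10.19 kg·m²; I₂ = 3.28 + 2(4.18)(1.41)² = 19.90 kg·m².
ω₂ = I₁ω₁ / I₂ = (10.19)(1.20 rad/s) / (19.90) = 0.6143 rad/s.

ω₂ ≈ 0.614 rad/s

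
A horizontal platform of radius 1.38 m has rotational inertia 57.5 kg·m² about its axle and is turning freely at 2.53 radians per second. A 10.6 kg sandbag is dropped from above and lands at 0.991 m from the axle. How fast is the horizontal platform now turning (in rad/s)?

The added mass arrives with no angular momentum about the axle, and any external torque about the axle is negligible, so the system's angular momentum is conserved.
Added inertia Σmr² = (10.6)(0.991)² = 10.41 kg·m²; I_f = 57.50 + 10.41 = 67.91 kg·m².
ω_f = I_p ω_i / I_f = (57.50)(2.53) / 67.91 = 2.142 rad/s.

ω_f ≈ 2.14 rad/s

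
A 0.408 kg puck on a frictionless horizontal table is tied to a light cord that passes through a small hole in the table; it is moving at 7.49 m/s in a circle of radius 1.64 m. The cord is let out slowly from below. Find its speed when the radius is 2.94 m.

Central (radial) force ⇒ zero torque about the center ⇒ m v r is constant.
v₂ = v₁ r₁ / r₂ = (7.49)(1.64) / (2.94) = 4.178 m/s.

v₂ ≈ 4.18 m/s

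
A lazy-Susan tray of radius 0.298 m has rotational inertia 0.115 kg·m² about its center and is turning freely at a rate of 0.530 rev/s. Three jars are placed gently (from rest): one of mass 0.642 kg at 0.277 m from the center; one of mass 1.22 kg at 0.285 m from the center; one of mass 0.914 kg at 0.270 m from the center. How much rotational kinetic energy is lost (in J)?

energy lost ≈ 0.415 J

The added mass arrives with no angular momentum about the center, and any external torque about the center is negligible, so the system's angular momentum is conserved.
Added inertia Σmr² = (0.642)(0.277)² + (1.22)(0.285)² + (0.914)(0.270)² = 0.2150 kg·m²; I_f = 0.1150 + 0.2150 = 0.3300 kg·m².
ω_f = I_p ω_i / I_f = (0.1150)(0.530) / 0.3300 = 0.1847 rev/s.
KE_i = ½(0.1150)(3.330 rad/s)² = 0.6376 J; KE_f = ½(0.3300)(1.161)² = 0.2222 J.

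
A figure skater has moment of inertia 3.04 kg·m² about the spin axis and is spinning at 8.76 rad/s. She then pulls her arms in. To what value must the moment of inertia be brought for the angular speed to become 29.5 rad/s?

No external torque acts about the spin axis, so angular momentum is conserved.
I₂ = I₁ω₁ / ω₂ = (3.04)(8.76) / (29.5) = 0.9027 kg·m².

I₂ ≈ 0.903 kg·m²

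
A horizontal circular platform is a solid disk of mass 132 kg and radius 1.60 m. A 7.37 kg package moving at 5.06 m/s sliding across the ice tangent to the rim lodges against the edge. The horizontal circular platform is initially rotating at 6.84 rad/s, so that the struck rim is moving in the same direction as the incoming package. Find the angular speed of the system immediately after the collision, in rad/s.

|ω_f| ≈ 6.47 rad/s

About the central axle the impulsive forces during the collision are internal, so angular momentum about that axis is conserved.
I_p = ½(132)(1.60)² = 169.0 kg·m². Taking the sense of the package's angular momentum as positive, L_{package} = m v R = (7.37)(5.06)(1.60) = 59.67 kg·m²/s.
L_i = +I_p ω_p + m v R = +(169.0)(6.84) + 59.67 = 1215 kg·m²/s.
After sticking, I_f = I_p + m R² = 169.0 + (7.37)(1.60)² = 187.8 kg·m².
ω_f = L_i / I_f = 1215 / 187.8 = 6.471 rad/s.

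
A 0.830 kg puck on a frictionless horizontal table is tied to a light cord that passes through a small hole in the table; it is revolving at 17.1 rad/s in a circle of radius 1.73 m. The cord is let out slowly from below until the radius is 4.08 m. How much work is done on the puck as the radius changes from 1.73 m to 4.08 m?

W ≈ -298 J

The constraining force is radial, so m r² ω about the center is conserved.
ω₂ = ω₁ (r₁/r₂)² = (17.1)(1.73/4.08)² = 3.074 rad/s.
W = ΔKE = ½m(v₂² − v₁²) = -297.9 J.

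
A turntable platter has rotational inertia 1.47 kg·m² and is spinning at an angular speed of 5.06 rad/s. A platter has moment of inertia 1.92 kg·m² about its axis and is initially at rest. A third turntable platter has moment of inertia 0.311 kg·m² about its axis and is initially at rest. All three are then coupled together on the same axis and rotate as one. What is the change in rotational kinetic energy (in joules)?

ΔKE ≈ -11.3 J

The coupling torques are internal; angular momentum about the shared axis is conserved.
Taking A's sense as positive: L = (1.470)(5.06) = 7.438 kg·m²·rad/s.
Combined I = 1.470 + 1.920 + 0.3110 = 3.701 kg·m².
ω_f = L / I = 7.438 / 3.701 = 2.010 rad/s.
KE_i = ½ΣIω² = 18.82 J; KE_f = ½(3.701)(2.010)² = 7.475 J.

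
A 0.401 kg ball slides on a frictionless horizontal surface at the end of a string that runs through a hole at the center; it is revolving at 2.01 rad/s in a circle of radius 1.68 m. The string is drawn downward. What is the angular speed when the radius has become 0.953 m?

No torque about the axis ⇒ m r₁² ω₁ = m r₂² ω₂.
ω₂ = ω₁ (r₁/r₂)² = (2.01)(1.68/0.953)² = 6.246 rad/s.

ω₂ ≈ 6.25 rad/s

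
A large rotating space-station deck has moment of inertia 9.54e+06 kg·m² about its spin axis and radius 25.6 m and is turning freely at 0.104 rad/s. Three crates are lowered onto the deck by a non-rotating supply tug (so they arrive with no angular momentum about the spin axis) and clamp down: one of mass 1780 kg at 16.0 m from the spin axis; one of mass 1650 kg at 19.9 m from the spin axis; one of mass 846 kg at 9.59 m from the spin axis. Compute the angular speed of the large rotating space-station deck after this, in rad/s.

No external torque acts about the spin axis; L_before = L_after.
Added inertia Σmr² = (1780)(16.0)² + (1650)(19.9)² + (846)(9.59)² = 1.187e+06 kg·m²; I_f = 9.540e+06 + 1.187e+06 = 1.073e+07 kg·m².
ω_f = I_p ω_i / I_f = (9.540e+06)(0.104) / 1.073e+07 = 0.09249 rad/s.

ω_f ≈ 0.0925 rad/s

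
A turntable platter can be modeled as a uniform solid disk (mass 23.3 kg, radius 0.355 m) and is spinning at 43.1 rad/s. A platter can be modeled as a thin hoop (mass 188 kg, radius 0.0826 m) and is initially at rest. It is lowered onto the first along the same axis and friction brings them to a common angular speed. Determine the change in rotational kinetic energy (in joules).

ΔKE ≈ -636 J

No external torque acts about the common axis, so total angular momentum is conserved.
Moments of inertia: I_A = ½(23.3)(0.355)² = 1.468 kg·m²; I_B = (188)(0.0826)² = 1.283 kg·m².
Taking A's sense as positive: L = (1.468)(43.1) = 63.28 kg·m²·rad/s.
Combined I = 1.468 + 1.283 = 2.751 kg·m².
ω_f = L / I = 63.28 / 2.751 = 23.00 rad/s.
KE_i = ½ΣIω² = 1364 J; KE_f = ½(2.751)(23.00)² = 727.8 J.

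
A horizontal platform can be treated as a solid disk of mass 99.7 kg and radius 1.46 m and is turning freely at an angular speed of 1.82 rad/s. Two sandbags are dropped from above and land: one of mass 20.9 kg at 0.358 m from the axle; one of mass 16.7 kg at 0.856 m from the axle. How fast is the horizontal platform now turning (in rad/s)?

ω_f ≈ 1.60 rad/s

The added mass arrives with no angular momentum about the axle, and any external torque about the axle is negligible, so the system's angular momentum is conserved.
I_p = ½(99.7)(1.46)² = 106.3 kg·m².
Added inertia Σmr² = (20.9)(0.358)² + (16.7)(0.856)² = 14.92 kg·m²; I_f = 106.3 + 14.92 = 121.2 kg·m².
ω_f = I_p ω_i / I_f = (106.3)(1.82) / 121.2 = 1.596 rad/s.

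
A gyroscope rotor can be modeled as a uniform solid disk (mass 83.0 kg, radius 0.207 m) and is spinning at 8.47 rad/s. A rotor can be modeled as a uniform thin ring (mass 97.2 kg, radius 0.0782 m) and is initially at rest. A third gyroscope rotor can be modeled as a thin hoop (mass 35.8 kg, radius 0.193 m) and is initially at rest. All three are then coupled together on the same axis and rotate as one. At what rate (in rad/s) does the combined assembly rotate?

No external torque acts about the common axis, so total angular momentum is conserved.
Moments of inertia: I_A = ½(83.0)(0.207)² = 1.778 kg·m²; I_B = (97.2)(0.0782)² = 0.5944 kg·m²; I_C = (35.8)(0.193)² = 1.334 kg·m².
Taking A's sense as positive: L = (1.778)(8.47) = 15.06 kg·m²·rad/s.
Combined I = 1.778 + 0.5944 + 1.334 = 3.706 kg·m².
ω_f = L / I = 15.06 / 3.706 = 4.064 rad/s.

|ω_f| ≈ 4.06 rad/s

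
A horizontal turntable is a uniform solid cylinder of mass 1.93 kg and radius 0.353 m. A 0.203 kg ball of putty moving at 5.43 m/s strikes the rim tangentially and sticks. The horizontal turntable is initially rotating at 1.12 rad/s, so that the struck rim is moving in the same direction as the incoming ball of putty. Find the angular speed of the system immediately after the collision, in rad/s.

|ω_f| ≈ 3.60 rad/s

About the axle the impulsive forces during the collision are internal, so angular momentum about that axis is conserved.
I_p = ½(1.93)(0.353)² = 0.1202 kg·m². Taking the sense of the ball of putty's angular momentum as positive, L_{ball} = m v R = (0.203)(5.43)(0.353) = 0.3891 kg·m²/s.
L_i = +I_p ω_p + m v R = +(0.1202)(1.12) + 0.3891 = 0.5238 kg·m²/s.
After sticking, I_f = I_p + m R² = 0.1202 + (0.203)(0.353)² = 0.1455 kg·m².
ω_f = L_i / I_f = 0.5238 / 0.1455 = 3.599 rad/s.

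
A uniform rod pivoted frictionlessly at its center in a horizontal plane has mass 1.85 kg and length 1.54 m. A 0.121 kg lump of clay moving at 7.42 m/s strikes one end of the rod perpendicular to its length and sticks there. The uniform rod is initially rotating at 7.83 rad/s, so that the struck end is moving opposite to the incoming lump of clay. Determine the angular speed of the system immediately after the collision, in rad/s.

|ω_f| ≈ 4.96 rad/s

About the pivot the impulsive forces during the collision are internal, so angular momentum about that axis is conserved.
I_p = (1/12)(1.85)(1.54)² = 0.3656 kg·m². Taking the sense of the lump of clay's angular momentum as positive, L_{lump} = m v R = (0.121)(7.42)(1.54/2) = 0.6913 kg·m²/s.
L_i = −I_p ω_p + m v R = −(0.3656)(7.83) + 0.6913 = -2.171 kg·m²/s.
After sticking, I_f = I_p + m R² = 0.3656 + (0.121)(1.54/2)² = 0.4374 kg·m².
ω_f = L_i / I_f = -2.171 / 0.4374 = -4.965 rad/s.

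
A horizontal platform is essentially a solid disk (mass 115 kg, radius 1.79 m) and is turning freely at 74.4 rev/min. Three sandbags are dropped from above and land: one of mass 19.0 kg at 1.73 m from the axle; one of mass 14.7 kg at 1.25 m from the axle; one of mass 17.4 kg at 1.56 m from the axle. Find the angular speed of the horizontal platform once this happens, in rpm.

The added mass arrives with no angular momentum about the axle, and any external torque about the axle is negligible, so the system's angular momentum is conserved.
I_p = ½(115)(1.79)² = 184.2 kg·m².
Added inertia Σmr² = (19.0)(1.73)² + (14.7)(1.25)² + (17.4)(1.56)² = 122.2 kg·m²; I_f = 184.2 + 122.2 = 306.4 kg·m².
ω_f = I_p ω_i / I_f = (184.2)(74.4) / 306.4 = 44.73 rpm.

ω_f ≈ 44.7 rpm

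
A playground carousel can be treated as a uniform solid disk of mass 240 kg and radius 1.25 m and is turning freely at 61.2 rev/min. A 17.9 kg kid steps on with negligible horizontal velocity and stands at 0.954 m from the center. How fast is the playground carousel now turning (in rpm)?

The added mass arrives with no angular momentum about the center, and any external torque about the center is negligible, so the system's angular momentum is conserved.
I_p = ½(240)(1.25)² = 187.5 kg·m².
Added inertia Σmr² = (17.9)(0.954)² = 16.29 kg·m²; I_f = 187.5 + 16.29 = 203.8 kg·m².
ω_f = I_p ω_i / I_f = (187.5)(61.2) / 203.8 = 56.31 rpm.

ω_f ≈ 56.3 rpm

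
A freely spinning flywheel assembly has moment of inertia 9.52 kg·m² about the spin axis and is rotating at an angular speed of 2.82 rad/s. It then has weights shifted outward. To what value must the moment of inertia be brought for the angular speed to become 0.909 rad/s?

I₂ ≈ 29.5 kg·m²

No external torque acts about the spin axis, so angular momentum is conserved.
I₂ = I₁ω₁ / ω₂ = (9.52)(2.82) / (0.909) = 29.53 kg·m².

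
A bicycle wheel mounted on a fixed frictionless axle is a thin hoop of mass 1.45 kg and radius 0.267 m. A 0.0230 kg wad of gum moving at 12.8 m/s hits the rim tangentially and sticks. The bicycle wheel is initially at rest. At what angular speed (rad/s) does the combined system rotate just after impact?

About the axle the impulsive forces during the collision are internal, so angular momentum about that axis is conserved.
I_p = (1.45)(0.267)² = 0.1034 kg·m². Taking the sense of the wad of gum's angular momentum as positive, L_{wad} = m v R = (0.0230)(12.8)(0.267) = 0.07860 kg·m²/s.
L_i = 0 + 0.07860 = 0.07860 kg·m²/s.
After sticking, I_f = I_p + m R² = 0.1034 + (0.0230)(0.267)² = 0.1050 kg·m².
ω_f = L_i / I_f = 0.07860 / 0.1050 = 0.7486 rad/s.

|ω_f| ≈ 0.749 rad/s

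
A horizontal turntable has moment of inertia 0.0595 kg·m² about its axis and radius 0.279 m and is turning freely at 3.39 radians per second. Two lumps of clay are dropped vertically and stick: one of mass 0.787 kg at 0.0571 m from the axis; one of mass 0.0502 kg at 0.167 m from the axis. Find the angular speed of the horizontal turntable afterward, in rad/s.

No external torque acts about the axis; L_before = L_after.
Added inertia Σmr² = (0.787)(0.0571)² + (0.0502)(0.167)² = 0.003966 kg·m²; I_f = 0.05950 + 0.003966 = 0.06347 kg·m².
ω_f = I_p ω_i / I_f = (0.05950)(3.39) / 0.06347 = 3.178 rad/s.

ω_f ≈ 3.18 rad/s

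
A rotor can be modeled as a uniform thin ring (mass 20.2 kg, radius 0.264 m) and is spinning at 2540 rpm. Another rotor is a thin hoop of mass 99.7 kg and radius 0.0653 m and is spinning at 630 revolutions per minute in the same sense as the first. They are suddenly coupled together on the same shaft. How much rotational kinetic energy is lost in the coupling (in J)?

The coupling torques are internal; angular momentum about the shared axis is conserved.
Moments of inertia: I_A = (20.2)(0.264)² = 1.408 kg·m²; I_B = (99.7)(0.0653)² = 0.4251 kg·m².
Taking A's sense as positive: L = (1.408)(2540) + (0.4251)(630) = 3844 kg·m²·rpm.
Combined I = 1.408 + 0.4251 = 1.833 kg·m².
ω_f = L / I = 3844 / 1.833 = 2097 rpm.
KE_i = ½ΣIω² = 50730 J; KE_f = ½(1.833)(219.6)² = 44200 J.

ΔKE lost ≈ 6530 J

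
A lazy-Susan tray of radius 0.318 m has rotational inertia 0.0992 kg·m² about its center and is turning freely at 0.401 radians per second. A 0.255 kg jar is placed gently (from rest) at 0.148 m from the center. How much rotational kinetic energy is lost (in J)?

No external torque acts about the center; L_before = L_after.
Added inertia Σmr² = (0.255)(0.148)² = 0.005586 kg·m²; I_f = 0.09920 + 0.005586 = 0.1048 kg·m².
ω_f = I_p ω_i / I_f = (0.09920)(0.401) / 0.1048 = 0.3796 rad/s.
KE_i = ½(0.09920)(0.4010 rad/s)² = 0.007976 J; KE_f = ½(0.1048)(0.3796)² = 0.007551 J.

energy lost ≈ 0.000425 J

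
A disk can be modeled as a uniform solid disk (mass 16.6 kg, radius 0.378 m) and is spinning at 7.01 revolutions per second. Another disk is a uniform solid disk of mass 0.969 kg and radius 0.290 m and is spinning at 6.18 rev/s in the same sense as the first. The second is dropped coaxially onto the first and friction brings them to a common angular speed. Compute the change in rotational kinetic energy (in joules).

No external torque acts about the common axis, so total angular momentum is conserved.
Moments of inertia: I_A = ½(16.6)(0.378)² = 1.186 kg·m²; I_B = ½(0.969)(0.290)² = 0.04075 kg·m².
Taking A's sense as positive: L = (1.186)(7.01) + (0.04075)(6.18) = 8.565 kg·m²·rev/s.
Combined I = 1.186 + 0.04075 = 1.227 kg·m².
ω_f = L / I = 8.565 / 1.227 = 6.982 rev/s.
KE_i = ½ΣIω² = 1181 J; KE_f = ½(1.227)(43.87)² = 1181 J.

ΔKE ≈ -0.536 J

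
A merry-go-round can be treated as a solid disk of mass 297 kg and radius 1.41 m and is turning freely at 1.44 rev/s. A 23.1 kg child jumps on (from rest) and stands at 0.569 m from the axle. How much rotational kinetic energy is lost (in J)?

The added mass arrives with no angular momentum about the axle, and any external torque about the axle is negligible, so the system's angular momentum is conserved.
I_p = ½(297)(1.41)² = 295.2 kg·m².
Added inertia Σmr² = (23.1)(0.569)² = 7.479 kg·m²; I_f = 295.2 + 7.479 = 302.7 kg·m².
ω_f = I_p ω_i / I_f = (295.2)(1.44) / 302.7 = 1.404 rev/s.
KE_i = ½(295.2)(9.048 rad/s)² = 12080 J; KE_f = ½(302.7)(8.824)² = 11790 J.

energy lost ≈ 299 J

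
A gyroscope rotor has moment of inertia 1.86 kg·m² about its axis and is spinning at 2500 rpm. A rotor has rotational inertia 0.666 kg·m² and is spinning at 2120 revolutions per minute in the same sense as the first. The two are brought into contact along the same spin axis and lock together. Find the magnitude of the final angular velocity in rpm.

|ω_f| ≈ 2400 rpm

No external torque acts about the common axis, so total angular momentum is conserved.
Taking A's sense as positive: L = (1.860)(2500) + (0.6660)(2120) = 6062 kg·m²·rpm.
Combined I = 1.860 + 0.6660 = 2.526 kg·m².
ω_f = L / I = 6062 / 2.526 = 2400 rpm.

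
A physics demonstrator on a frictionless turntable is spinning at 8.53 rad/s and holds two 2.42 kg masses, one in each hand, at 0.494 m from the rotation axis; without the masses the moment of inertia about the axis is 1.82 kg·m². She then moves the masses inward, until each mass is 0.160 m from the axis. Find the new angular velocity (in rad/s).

ω₂ ≈ 13.2 rad/s

Angular momentum about the spin axis is conserved since the torque about it is zero.
I₁ = 1.82 + 2(2.42)(0.494)² = 3.001 kg·m²; I₂ = 1.82 + 2(2.42)(0.160)² = 1.944 kg·m².
ω₂ = I₁ω₁ / I₂ = (3.001)(8.53 rad/s) / (1.944) = 13.17 rad/s.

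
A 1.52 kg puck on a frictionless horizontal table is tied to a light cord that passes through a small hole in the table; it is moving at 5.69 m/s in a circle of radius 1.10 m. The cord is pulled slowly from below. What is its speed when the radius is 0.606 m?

Central (radial) force ⇒ zero torque about the center ⇒ m v r is constant.
v₂ = v₁ r₁ / r₂ = (5.69)(1.10) / (0.606) = 10.33 m/s.

v₂ ≈ 10.3 m/s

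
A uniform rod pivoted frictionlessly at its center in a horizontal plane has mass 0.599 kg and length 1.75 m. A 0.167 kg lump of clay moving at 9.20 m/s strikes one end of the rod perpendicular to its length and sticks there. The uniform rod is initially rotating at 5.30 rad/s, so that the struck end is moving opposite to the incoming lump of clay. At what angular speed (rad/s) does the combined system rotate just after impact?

|ω_f| ≈ 1.90 rad/s

About the pivot the impulsive forces during the collision are internal, so angular momentum about that axis is conserved.
I_p = (1/12)(0.599)(1.75)² = 0.1529 kg·m². Taking the sense of the lump of clay's angular momentum as positive, L_{lump} = m v R = (0.167)(9.20)(1.75/2) = 1.344 kg·m²/s.
L_i = −I_p ω_p + m v R = −(0.1529)(5.30) + 1.344 = 0.5341 kg·m²/s.
After sticking, I_f = I_p + m R² = 0.1529 + (0.167)(1.75/2)² = 0.2807 kg·m².
ω_f = L_i / I_f = 0.5341 / 0.2807 = 1.903 rad/s.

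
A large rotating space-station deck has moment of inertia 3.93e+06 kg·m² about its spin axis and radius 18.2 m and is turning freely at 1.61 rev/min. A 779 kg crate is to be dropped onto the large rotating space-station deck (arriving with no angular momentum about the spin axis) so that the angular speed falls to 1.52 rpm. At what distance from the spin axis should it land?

The added mass arrives with no angular momentum about the spin axis, and any external torque about the spin axis is negligible, so the system's angular momentum is conserved.
I_p ω_i = (I_p + m r²) ω_f ⇒ m r² = I_p(ω_i/ω_f − 1) = 3.930e+06(1.61/1.52 − 1) = 2.327e+05 kg·m².
r = √(2.327e+05/779) = 17.28 m.

r ≈ 17.3 m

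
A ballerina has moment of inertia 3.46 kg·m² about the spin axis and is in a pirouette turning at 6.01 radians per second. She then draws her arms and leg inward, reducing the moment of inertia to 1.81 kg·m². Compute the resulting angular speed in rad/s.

ω₂ ≈ 11.5 rad/s

No external torque acts about the spin axis, so angular momentum is conserved.
ω₂ = I₁ω₁ / I₂ = (3.460)(6.01 rad/s) / (1.810) = 11.49 rad/s.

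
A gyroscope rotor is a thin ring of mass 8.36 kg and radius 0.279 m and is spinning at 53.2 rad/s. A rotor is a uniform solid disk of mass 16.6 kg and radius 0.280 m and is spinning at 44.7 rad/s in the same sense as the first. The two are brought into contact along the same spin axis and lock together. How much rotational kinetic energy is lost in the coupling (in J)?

ΔKE lost ≈ 11.8 J

The coupling torques are internal; angular momentum about the shared axis is conserved.
Moments of inertia: I_A = (8.36)(0.279)² = 0.6508 kg·m²; I_B = ½(16.6)(0.280)² = 0.6507 kg·m².
Taking A's sense as positive: L = (0.6508)(53.2) + (0.6507)(44.7) = 63.71 kg·m²·rad/s.
Combined I = 0.6508 + 0.6507 = 1.301 kg·m².
ω_f = L / I = 63.71 / 1.301 = 48.95 rad/s.
KE_i = ½ΣIω² = 1571 J; KE_f = ½(1.301)(48.95)² = 1559 J.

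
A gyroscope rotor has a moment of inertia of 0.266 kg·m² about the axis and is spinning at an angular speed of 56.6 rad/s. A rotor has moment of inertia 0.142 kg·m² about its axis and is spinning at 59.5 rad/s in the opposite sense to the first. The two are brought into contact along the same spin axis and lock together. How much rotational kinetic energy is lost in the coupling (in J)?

No external torque acts about the common axis, so total angular momentum is conserved.
Taking A's sense as positive: L = (0.2660)(56.6) − (0.1420)(59.5) = 6.607 kg·m²·rad/s.
Combined I = 0.2660 + 0.1420 = 0.4080 kg·m².
ω_f = L / I = 6.607 / 0.4080 = 16.19 rad/s.
KE_i = ½ΣIω² = 677.4 J; KE_f = ½(0.4080)(16.19)² = 53.49 J.

ΔKE lost ≈ 624 J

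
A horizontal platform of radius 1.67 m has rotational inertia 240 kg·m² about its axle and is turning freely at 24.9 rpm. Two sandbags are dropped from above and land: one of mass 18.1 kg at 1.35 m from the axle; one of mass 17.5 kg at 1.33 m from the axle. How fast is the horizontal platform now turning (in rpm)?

No external torque acts about the axle; L_before = L_after.
Added inertia Σmr² = (18.1)(1.35)² + (17.5)(1.33)² = 63.94 kg·m²; I_f = 240.0 + 63.94 = 303.9 kg·m².
ω_f = I_p ω_i / I_f = (240.0)(24.9) / 303.9 = 19.66 rpm.

ω_f ≈ 19.7 rpm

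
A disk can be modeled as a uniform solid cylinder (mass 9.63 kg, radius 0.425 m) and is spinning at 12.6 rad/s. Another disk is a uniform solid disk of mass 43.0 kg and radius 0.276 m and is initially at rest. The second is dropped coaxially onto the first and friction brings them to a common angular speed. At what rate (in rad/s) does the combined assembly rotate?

|ω_f| ≈ 4.37 rad/s

No external torque acts about the common axis, so total angular momentum is conserved.
Moments of inertia: I_A = ½(9.63)(0.425)² = 0.8697 kg·m²; I_B = ½(43.0)(0.276)² = 1.638 kg·m².
Taking A's sense as positive: L = (0.8697)(12.6) = 10.96 kg·m²·rad/s.
Combined I = 0.8697 + 1.638 = 2.507 kg·m².
ω_f = L / I = 10.96 / 2.507 = 4.370 rad/s.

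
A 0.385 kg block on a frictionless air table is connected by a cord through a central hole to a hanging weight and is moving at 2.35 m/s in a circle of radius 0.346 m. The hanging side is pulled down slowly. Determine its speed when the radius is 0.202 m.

v₂ ≈ 4.03 m/s

Central (radial) force ⇒ zero torque about the center ⇒ m v r is constant.
v₂ = v₁ r₁ / r₂ = (2.35)(0.346) / (0.202) = 4.025 m/s.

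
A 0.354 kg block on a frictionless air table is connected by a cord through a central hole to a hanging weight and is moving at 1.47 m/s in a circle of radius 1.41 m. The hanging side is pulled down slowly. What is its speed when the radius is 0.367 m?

v₂ ≈ 5.65 m/s

The only horizontal force on the mass is along the cord (radial), so it exerts no torque about the hole and angular momentum m v r is conserved.
v₂ = v₁ r₁ / r₂ = (1.47)(1.41) / (0.367) = 5.648 m/s.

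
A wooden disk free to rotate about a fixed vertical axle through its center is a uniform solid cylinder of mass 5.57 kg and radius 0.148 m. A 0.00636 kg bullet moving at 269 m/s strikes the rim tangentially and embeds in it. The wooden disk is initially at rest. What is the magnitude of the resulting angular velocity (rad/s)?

|ω_f| ≈ 4.14 rad/s

About the axle the impulsive forces during the collision are internal, so angular momentum about that axis is conserved.
I_p = ½(5.57)(0.148)² = 0.06100 kg·m². Taking the sense of the bullet's angular momentum as positive, L_{bullet} = m v R = (0.00636)(269)(0.148) = 0.2532 kg·m²/s.
L_i = 0 + 0.2532 = 0.2532 kg·m²/s.
After sticking, I_f = I_p + m R² = 0.06100 + (0.00636)(0.148)² = 0.06114 kg·m².
ω_f = L_i / I_f = 0.2532 / 0.06114 = 4.141 rad/s.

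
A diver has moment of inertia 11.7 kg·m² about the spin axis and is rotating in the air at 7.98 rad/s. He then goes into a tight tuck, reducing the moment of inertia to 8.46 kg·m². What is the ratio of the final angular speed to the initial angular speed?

No external torque acts about the spin axis, so angular momentum is conserved.
ω₂/ω₁ = I₁/I₂ = 11.70 / 8.460 = 1.383.

ω₂/ω₁ ≈ 1.38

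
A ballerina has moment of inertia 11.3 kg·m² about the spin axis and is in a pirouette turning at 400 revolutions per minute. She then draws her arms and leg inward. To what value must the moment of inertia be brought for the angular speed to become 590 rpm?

With no external torque about the axis, L is conserved: I₁ω₁ = I₂ω₂.
I₂ = I₁ω₁ / ω₂ = (11.3)(400) / (590) = 7.661 kg·m².

I₂ ≈ 7.66 kg·m²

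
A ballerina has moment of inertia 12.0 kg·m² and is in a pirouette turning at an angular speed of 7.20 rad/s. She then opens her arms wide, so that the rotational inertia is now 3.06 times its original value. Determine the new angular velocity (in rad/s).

ω₂ ≈ 2.35 rad/s

No external torque acts about the spin axis, so angular momentum is conserved.
I₂ = 3.06 × 12.0 = 36.72 kg·m².
ω₂ = I₁ω₁ / I₂ = (12.00)(7.20 rad/s) / (36.72) = 2.353 rad/s.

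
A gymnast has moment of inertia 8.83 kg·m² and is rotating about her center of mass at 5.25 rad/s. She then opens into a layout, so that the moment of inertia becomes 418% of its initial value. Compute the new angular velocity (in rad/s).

Angular momentum about the spin axis is conserved since the torque about it is zero.
I₂ = 4.18 × 8.83 = 36.91 kg·m².
ω₂ = I₁ω₁ / I₂ = (8.830)(5.25 rad/s) / (36.91) = 1.256 rad/s.

ω₂ ≈ 1.26 rad/s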